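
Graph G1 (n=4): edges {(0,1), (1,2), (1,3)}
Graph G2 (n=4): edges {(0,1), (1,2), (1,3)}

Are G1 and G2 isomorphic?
Yes, isomorphic

The graphs are isomorphic.
One valid mapping φ: V(G1) → V(G2): 0→2, 1→1, 2→3, 3→0

Verify φ preserves adjacency — for each edge of G1, its image is an edge of G2:
  (0,1) → (φ(0),φ(1)) = (1,2) ∈ E(G2) ✓
  (1,2) → (φ(1),φ(2)) = (1,3) ∈ E(G2) ✓
  (1,3) → (φ(1),φ(3)) = (0,1) ∈ E(G2) ✓
All 3 edges of G1 map to edges of G2, and |E(G1)| = |E(G2)| = 3, so φ is a bijection on edges as well as vertices. Hence G1 ≅ G2.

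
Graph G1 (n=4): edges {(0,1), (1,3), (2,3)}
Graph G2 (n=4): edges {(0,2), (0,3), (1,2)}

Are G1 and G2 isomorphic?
Yes, isomorphic

The graphs are isomorphic.
One valid mapping φ: V(G1) → V(G2): 0→1, 1→2, 2→3, 3→0

Verify φ preserves adjacency — for each edge of G1, its image is an edge of G2:
  (0,1) → (φ(0),φ(1)) = (1,2) ∈ E(G2) ✓
  (1,3) → (φ(1),φ(3)) = (0,2) ∈ E(G2) ✓
  (2,3) → (φ(2),φ(3)) = (0,3) ∈ E(G2) ✓
All 3 edges of G1 map to edges of G2, and |E(G1)| = |E(G2)| = 3, so φ is a bijection on edges as well as vertices. Hence G1 ≅ G2.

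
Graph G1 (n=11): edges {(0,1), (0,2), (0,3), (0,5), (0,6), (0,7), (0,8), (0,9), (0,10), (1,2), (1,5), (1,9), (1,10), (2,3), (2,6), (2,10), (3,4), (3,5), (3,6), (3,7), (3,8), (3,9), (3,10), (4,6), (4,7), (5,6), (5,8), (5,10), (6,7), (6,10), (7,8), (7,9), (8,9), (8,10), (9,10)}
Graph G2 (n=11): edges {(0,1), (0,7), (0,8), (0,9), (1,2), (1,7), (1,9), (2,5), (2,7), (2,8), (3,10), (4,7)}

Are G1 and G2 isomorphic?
No, not isomorphic

The graphs are NOT isomorphic.

Connected components of G1: 1 component(s) with vertex sets [[0, 1, 2, 3, 4, 5, 6, 7, 8, 9, 10]], sizes [11].
Connected components of G2: 3 component(s) with vertex sets [[6], [3, 10], [0, 1, 2, 4, 5, 7, 8, 9]], sizes [1, 2, 8].
The number of connected components (and the multiset of component sizes) is an isomorphism invariant — an isomorphism maps each component of G1 bijectively onto a component of G2. Since G1 has 1 component(s) and G2 has 3, they cannot be isomorphic.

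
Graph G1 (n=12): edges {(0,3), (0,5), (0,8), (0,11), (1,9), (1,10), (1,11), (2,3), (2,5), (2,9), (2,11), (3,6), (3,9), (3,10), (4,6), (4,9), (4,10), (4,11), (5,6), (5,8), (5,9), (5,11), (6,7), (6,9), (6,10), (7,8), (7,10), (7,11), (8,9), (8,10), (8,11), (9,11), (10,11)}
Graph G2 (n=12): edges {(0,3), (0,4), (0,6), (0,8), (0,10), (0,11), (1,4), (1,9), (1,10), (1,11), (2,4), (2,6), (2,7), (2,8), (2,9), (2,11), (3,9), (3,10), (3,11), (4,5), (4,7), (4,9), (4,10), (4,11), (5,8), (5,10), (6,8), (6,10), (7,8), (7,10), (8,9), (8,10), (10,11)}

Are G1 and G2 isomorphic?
Yes, isomorphic

The graphs are isomorphic.
One valid mapping φ: V(G1) → V(G2): 0→3, 1→5, 2→1, 3→9, 4→7, 5→11, 6→2, 7→6, 8→0, 9→4, 10→8, 11→10

Verify φ preserves adjacency — for each edge of G1, its image is an edge of G2:
  (0,3) → (φ(0),φ(3)) = (3,9) ∈ E(G2) ✓
  (0,5) → (φ(0),φ(5)) = (3,11) ∈ E(G2) ✓
  (0,8) → (φ(0),φ(8)) = (0,3) ∈ E(G2) ✓
  (0,11) → (φ(0),φ(11)) = (3,10) ∈ E(G2) ✓
  (1,9) → (φ(1),φ(9)) = (4,5) ∈ E(G2) ✓
  (1,10) → (φ(1),φ(10)) = (5,8) ∈ E(G2) ✓
  (1,11) → (φ(1),φ(11)) = (5,10) ∈ E(G2) ✓
  (2,3) → (φ(2),φ(3)) = (1,9) ∈ E(G2) ✓
  (2,5) → (φ(2),φ(5)) = (1,11) ∈ E(G2) ✓
  (2,9) → (φ(2),φ(9)) = (1,4) ∈ E(G2) ✓
  (2,11) → (φ(2),φ(11)) = (1,10) ∈ E(G2) ✓
  (3,6) → (φ(3),φ(6)) = (2,9) ∈ E(G2) ✓
  (3,9) → (φ(3),φ(9)) = (4,9) ∈ E(G2) ✓
  (3,10) → (φ(3),φ(10)) = (8,9) ∈ E(G2) ✓
  (4,6) → (φ(4),φ(6)) = (2,7) ∈ E(G2) ✓
  (4,9) → (φ(4),φ(9)) = (4,7) ∈ E(G2) ✓
  (4,10) → (φ(4),φ(10)) = (7,8) ∈ E(G2) ✓
  (4,11) → (φ(4),φ(11)) = (7,10) ∈ E(G2) ✓
  (5,6) → (φ(5),φ(6)) = (2,11) ∈ E(G2) ✓
  (5,8) → (φ(5),φ(8)) = (0,11) ∈ E(G2) ✓
  (5,9) → (φ(5),φ(9)) = (4,11) ∈ E(G2) ✓
  (5,11) → (φ(5),φ(11)) = (10,11) ∈ E(G2) ✓
  (6,7) → (φ(6),φ(7)) = (2,6) ∈ E(G2) ✓
  (6,9) → (φ(6),φ(9)) = (2,4) ∈ E(G2) ✓
  (6,10) → (φ(6),φ(10)) = (2,8) ∈ E(G2) ✓
  (7,8) → (φ(7),φ(8)) = (0,6) ∈ E(G2) ✓
  (7,10) → (φ(7),φ(10)) = (6,8) ∈ E(G2) ✓
  (7,11) → (φ(7),φ(11)) = (6,10) ∈ E(G2) ✓
  (8,9) → (φ(8),φ(9)) = (0,4) ∈ E(G2) ✓
  (8,10) → (φ(8),φ(10)) = (0,8) ∈ E(G2) ✓
  (8,11) → (φ(8),φ(11)) = (0,10) ∈ E(G2) ✓
  (9,11) → (φ(9),φ(11)) = (4,10) ∈ E(G2) ✓
  (10,11) → (φ(10),φ(11)) = (8,10) ∈ E(G2) ✓
All 33 edges of G1 map to edges of G2, and |E(G1)| = |E(G2)| = 33, so φ is a bijection on edges as well as vertices. Hence G1 ≅ G2.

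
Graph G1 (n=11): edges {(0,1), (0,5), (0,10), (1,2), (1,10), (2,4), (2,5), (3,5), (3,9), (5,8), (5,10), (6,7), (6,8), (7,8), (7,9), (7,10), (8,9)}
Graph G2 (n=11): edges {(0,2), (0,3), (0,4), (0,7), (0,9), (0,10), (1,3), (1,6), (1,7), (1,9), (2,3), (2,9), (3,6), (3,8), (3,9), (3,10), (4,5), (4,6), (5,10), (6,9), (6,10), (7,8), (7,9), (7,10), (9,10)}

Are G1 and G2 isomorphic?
No, not isomorphic

The graphs are NOT isomorphic.

Degrees in G1: deg(0)=3, deg(1)=3, deg(2)=3, deg(3)=2, deg(4)=1, deg(5)=5, deg(6)=2, deg(7)=4, deg(8)=4, deg(9)=3, deg(10)=4.
Sorted degree sequence of G1: [5, 4, 4, 4, 3, 3, 3, 3, 2, 2, 1].
Degrees in G2: deg(0)=6, deg(1)=4, deg(2)=3, deg(3)=7, deg(4)=3, deg(5)=2, deg(6)=5, deg(7)=5, deg(8)=2, deg(9)=7, deg(10)=6.
Sorted degree sequence of G2: [7, 7, 6, 6, 5, 5, 4, 3, 3, 2, 2].
The (sorted) degree sequence is an isomorphism invariant, so since G1 and G2 have different degree sequences they cannot be isomorphic.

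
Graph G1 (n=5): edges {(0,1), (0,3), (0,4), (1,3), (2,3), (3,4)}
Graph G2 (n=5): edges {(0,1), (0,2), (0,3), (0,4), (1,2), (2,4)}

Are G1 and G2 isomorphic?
Yes, isomorphic

The graphs are isomorphic.
One valid mapping φ: V(G1) → V(G2): 0→2, 1→1, 2→3, 3→0, 4→4

Verify φ preserves adjacency — for each edge of G1, its image is an edge of G2:
  (0,1) → (φ(0),φ(1)) = (1,2) ∈ E(G2) ✓
  (0,3) → (φ(0),φ(3)) = (0,2) ∈ E(G2) ✓
  (0,4) → (φ(0),φ(4)) = (2,4) ∈ E(G2) ✓
  (1,3) → (φ(1),φ(3)) = (0,1) ∈ E(G2) ✓
  (2,3) → (φ(2),φ(3)) = (0,3) ∈ E(G2) ✓
  (3,4) → (φ(3),φ(4)) = (0,4) ∈ E(G2) ✓
All 6 edges of G1 map to edges of G2, and |E(G1)| = |E(G2)| = 6, so φ is a bijection on edges as well as vertices. Hence G1 ≅ G2.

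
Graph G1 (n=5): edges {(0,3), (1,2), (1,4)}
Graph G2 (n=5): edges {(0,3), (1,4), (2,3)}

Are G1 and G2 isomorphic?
Yes, isomorphic

The graphs are isomorphic.
One valid mapping φ: V(G1) → V(G2): 0→4, 1→3, 2→0, 3→1, 4→2

Verify φ preserves adjacency — for each edge of G1, its image is an edge of G2:
  (0,3) → (φ(0),φ(3)) = (1,4) ∈ E(G2) ✓
  (1,2) → (φ(1),φ(2)) = (0,3) ∈ E(G2) ✓
  (1,4) → (φ(1),φ(4)) = (2,3) ∈ E(G2) ✓
All 3 edges of G1 map to edges of G2, and |E(G1)| = |E(G2)| = 3, so φ is a bijection on edges as well as vertices. Hence G1 ≅ G2.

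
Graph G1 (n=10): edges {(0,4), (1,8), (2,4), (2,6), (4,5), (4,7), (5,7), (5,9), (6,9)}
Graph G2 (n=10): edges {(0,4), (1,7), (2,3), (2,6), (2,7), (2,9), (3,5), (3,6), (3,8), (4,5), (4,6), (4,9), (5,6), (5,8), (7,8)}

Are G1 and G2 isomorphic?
No, not isomorphic

The graphs are NOT isomorphic.

Connected components of G1: 3 component(s) with vertex sets [[3], [1, 8], [0, 2, 4, 5, 6, 7, 9]], sizes [1, 2, 7].
Connected components of G2: 1 component(s) with vertex sets [[0, 1, 2, 3, 4, 5, 6, 7, 8, 9]], sizes [10].
The number of connected components (and the multiset of component sizes) is an isomorphism invariant — an isomorphism maps each component of G1 bijectively onto a component of G2. Since G1 has 3 component(s) and G2 has 1, they cannot be isomorphic.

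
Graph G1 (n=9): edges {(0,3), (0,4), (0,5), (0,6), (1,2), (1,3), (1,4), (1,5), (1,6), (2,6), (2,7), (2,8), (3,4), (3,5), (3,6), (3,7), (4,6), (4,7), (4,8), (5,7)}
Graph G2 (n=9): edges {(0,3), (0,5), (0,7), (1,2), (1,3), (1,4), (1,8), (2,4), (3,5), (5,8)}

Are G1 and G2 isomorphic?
No, not isomorphic

The graphs are NOT isomorphic.

Connected components of G1: 1 component(s) with vertex sets [[0, 1, 2, 3, 4, 5, 6, 7, 8]], sizes [9].
Connected components of G2: 2 component(s) with vertex sets [[6], [0, 1, 2, 3, 4, 5, 7, 8]], sizes [1, 8].
The number of connected components (and the multiset of component sizes) is an isomorphism invariant — an isomorphism maps each component of G1 bijectively onto a component of G2. Since G1 has 1 component(s) and G2 has 2, they cannot be isomorphic.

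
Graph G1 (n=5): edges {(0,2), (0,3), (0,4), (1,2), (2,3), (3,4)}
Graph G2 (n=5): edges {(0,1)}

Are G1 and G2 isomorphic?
No, not isomorphic

The graphs are NOT isomorphic.

Connected components of G1: 1 component(s) with vertex sets [[0, 1, 2, 3, 4]], sizes [5].
Connected components of G2: 4 component(s) with vertex sets [[2], [3], [4], [0, 1]], sizes [1, 1, 1, 2].
The number of connected components (and the multiset of component sizes) is an isomorphism invariant — an isomorphism maps each component of G1 bijectively onto a component of G2. Since G1 has 1 component(s) and G2 has 4, they cannot be isomorphic.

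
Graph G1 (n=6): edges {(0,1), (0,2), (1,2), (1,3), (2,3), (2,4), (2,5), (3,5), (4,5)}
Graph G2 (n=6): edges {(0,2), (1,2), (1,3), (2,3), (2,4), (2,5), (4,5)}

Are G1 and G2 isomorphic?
No, not isomorphic

The graphs are NOT isomorphic.

Counting edges: G1 has 9 edge(s); G2 has 7 edge(s).
Edge count is an isomorphism invariant (a bijection on vertices induces a bijection on edges), so differing edge counts rule out isomorphism.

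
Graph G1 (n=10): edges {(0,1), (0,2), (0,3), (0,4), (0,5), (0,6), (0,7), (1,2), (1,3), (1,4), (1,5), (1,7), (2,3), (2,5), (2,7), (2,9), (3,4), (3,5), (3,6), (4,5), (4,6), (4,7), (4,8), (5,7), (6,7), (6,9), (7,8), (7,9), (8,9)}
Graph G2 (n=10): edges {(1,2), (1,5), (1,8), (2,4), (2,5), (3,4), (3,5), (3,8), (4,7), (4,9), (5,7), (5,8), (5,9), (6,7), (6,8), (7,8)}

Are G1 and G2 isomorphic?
No, not isomorphic

The graphs are NOT isomorphic.

Connected components of G1: 1 component(s) with vertex sets [[0, 1, 2, 3, 4, 5, 6, 7, 8, 9]], sizes [10].
Connected components of G2: 2 component(s) with vertex sets [[0], [1, 2, 3, 4, 5, 6, 7, 8, 9]], sizes [1, 9].
The number of connected components (and the multiset of component sizes) is an isomorphism invariant — an isomorphism maps each component of G1 bijectively onto a component of G2. Since G1 has 1 component(s) and G2 has 2, they cannot be isomorphic.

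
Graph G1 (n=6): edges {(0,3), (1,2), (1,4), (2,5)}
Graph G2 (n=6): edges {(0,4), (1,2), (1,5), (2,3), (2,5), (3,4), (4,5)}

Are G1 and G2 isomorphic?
No, not isomorphic

The graphs are NOT isomorphic.

Counting triangles (3-cliques): G1 has 0, G2 has 1.
Triangle count is an isomorphism invariant, so differing triangle counts rule out isomorphism.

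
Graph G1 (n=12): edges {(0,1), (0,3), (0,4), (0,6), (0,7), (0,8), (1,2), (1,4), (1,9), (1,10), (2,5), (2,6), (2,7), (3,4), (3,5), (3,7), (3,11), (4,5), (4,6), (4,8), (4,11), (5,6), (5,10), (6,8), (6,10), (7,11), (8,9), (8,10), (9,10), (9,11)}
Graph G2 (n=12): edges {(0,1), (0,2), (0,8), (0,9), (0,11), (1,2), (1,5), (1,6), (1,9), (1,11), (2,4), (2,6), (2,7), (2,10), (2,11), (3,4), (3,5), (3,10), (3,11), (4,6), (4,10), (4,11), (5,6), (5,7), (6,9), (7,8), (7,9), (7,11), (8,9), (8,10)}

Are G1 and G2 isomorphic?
Yes, isomorphic

The graphs are isomorphic.
One valid mapping φ: V(G1) → V(G2): 0→11, 1→7, 2→5, 3→4, 4→2, 5→6, 6→1, 7→3, 8→0, 9→8, 10→9, 11→10

Verify φ preserves adjacency — for each edge of G1, its image is an edge of G2:
  (0,1) → (φ(0),φ(1)) = (7,11) ∈ E(G2) ✓
  (0,3) → (φ(0),φ(3)) = (4,11) ∈ E(G2) ✓
  (0,4) → (φ(0),φ(4)) = (2,11) ∈ E(G2) ✓
  (0,6) → (φ(0),φ(6)) = (1,11) ∈ E(G2) ✓
  (0,7) → (φ(0),φ(7)) = (3,11) ∈ E(G2) ✓
  (0,8) → (φ(0),φ(8)) = (0,11) ∈ E(G2) ✓
  (1,2) → (φ(1),φ(2)) = (5,7) ∈ E(G2) ✓
  (1,4) → (φ(1),φ(4)) = (2,7) ∈ E(G2) ✓
  (1,9) → (φ(1),φ(9)) = (7,8) ∈ E(G2) ✓
  (1,10) → (φ(1),φ(10)) = (7,9) ∈ E(G2) ✓
  (2,5) → (φ(2),φ(5)) = (5,6) ∈ E(G2) ✓
  (2,6) → (φ(2),φ(6)) = (1,5) ∈ E(G2) ✓
  (2,7) → (φ(2),φ(7)) = (3,5) ∈ E(G2) ✓
  (3,4) → (φ(3),φ(4)) = (2,4) ∈ E(G2) ✓
  (3,5) → (φ(3),φ(5)) = (4,6) ∈ E(G2) ✓
  (3,7) → (φ(3),φ(7)) = (3,4) ∈ E(G2) ✓
  (3,11) → (φ(3),φ(11)) = (4,10) ∈ E(G2) ✓
  (4,5) → (φ(4),φ(5)) = (2,6) ∈ E(G2) ✓
  (4,6) → (φ(4),φ(6)) = (1,2) ∈ E(G2) ✓
  (4,8) → (φ(4),φ(8)) = (0,2) ∈ E(G2) ✓
  (4,11) → (φ(4),φ(11)) = (2,10) ∈ E(G2) ✓
  (5,6) → (φ(5),φ(6)) = (1,6) ∈ E(G2) ✓
  (5,10) → (φ(5),φ(10)) = (6,9) ∈ E(G2) ✓
  (6,8) → (φ(6),φ(8)) = (0,1) ∈ E(G2) ✓
  (6,10) → (φ(6),φ(10)) = (1,9) ∈ E(G2) ✓
  (7,11) → (φ(7),φ(11)) = (3,10) ∈ E(G2) ✓
  (8,9) → (φ(8),φ(9)) = (0,8) ∈ E(G2) ✓
  (8,10) → (φ(8),φ(10)) = (0,9) ∈ E(G2) ✓
  (9,10) → (φ(9),φ(10)) = (8,9) ∈ E(G2) ✓
  (9,11) → (φ(9),φ(11)) = (8,10) ∈ E(G2) ✓
All 30 edges of G1 map to edges of G2, and |E(G1)| = |E(G2)| = 30, so φ is a bijection on edges as well as vertices. Hence G1 ≅ G2.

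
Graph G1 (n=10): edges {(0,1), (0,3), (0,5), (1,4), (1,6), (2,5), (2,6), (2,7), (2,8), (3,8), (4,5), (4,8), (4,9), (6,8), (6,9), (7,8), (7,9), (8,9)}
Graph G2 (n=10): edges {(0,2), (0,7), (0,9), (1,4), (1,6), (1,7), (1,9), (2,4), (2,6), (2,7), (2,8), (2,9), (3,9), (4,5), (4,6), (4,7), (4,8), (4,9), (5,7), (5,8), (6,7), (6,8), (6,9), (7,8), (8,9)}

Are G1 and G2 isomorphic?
No, not isomorphic

The graphs are NOT isomorphic.

Counting triangles (3-cliques): G1 has 5, G2 has 26.
Triangle count is an isomorphism invariant, so differing triangle counts rule out isomorphism.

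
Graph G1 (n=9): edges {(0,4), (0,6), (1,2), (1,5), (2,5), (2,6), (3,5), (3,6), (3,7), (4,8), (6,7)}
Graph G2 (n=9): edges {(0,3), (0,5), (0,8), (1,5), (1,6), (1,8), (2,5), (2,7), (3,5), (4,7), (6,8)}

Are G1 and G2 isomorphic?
Yes, isomorphic

The graphs are isomorphic.
One valid mapping φ: V(G1) → V(G2): 0→2, 1→6, 2→1, 3→0, 4→7, 5→8, 6→5, 7→3, 8→4

Verify φ preserves adjacency — for each edge of G1, its image is an edge of G2:
  (0,4) → (φ(0),φ(4)) = (2,7) ∈ E(G2) ✓
  (0,6) → (φ(0),φ(6)) = (2,5) ∈ E(G2) ✓
  (1,2) → (φ(1),φ(2)) = (1,6) ∈ E(G2) ✓
  (1,5) → (φ(1),φ(5)) = (6,8) ∈ E(G2) ✓
  (2,5) → (φ(2),φ(5)) = (1,8) ∈ E(G2) ✓
  (2,6) → (φ(2),φ(6)) = (1,5) ∈ E(G2) ✓
  (3,5) → (φ(3),φ(5)) = (0,8) ∈ E(G2) ✓
  (3,6) → (φ(3),φ(6)) = (0,5) ∈ E(G2) ✓
  (3,7) → (φ(3),φ(7)) = (0,3) ∈ E(G2) ✓
  (4,8) → (φ(4),φ(8)) = (4,7) ∈ E(G2) ✓
  (6,7) → (φ(6),φ(7)) = (3,5) ∈ E(G2) ✓
All 11 edges of G1 map to edges of G2, and |E(G1)| = |E(G2)| = 11, so φ is a bijection on edges as well as vertices. Hence G1 ≅ G2.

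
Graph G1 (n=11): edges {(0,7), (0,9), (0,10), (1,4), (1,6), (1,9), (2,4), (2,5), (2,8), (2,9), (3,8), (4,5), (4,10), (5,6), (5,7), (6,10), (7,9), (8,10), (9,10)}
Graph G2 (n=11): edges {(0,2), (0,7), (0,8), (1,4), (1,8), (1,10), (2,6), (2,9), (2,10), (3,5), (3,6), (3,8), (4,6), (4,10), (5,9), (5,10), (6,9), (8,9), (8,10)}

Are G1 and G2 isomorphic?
Yes, isomorphic

The graphs are isomorphic.
One valid mapping φ: V(G1) → V(G2): 0→1, 1→5, 2→2, 3→7, 4→9, 5→6, 6→3, 7→4, 8→0, 9→10, 10→8

Verify φ preserves adjacency — for each edge of G1, its image is an edge of G2:
  (0,7) → (φ(0),φ(7)) = (1,4) ∈ E(G2) ✓
  (0,9) → (φ(0),φ(9)) = (1,10) ∈ E(G2) ✓
  (0,10) → (φ(0),φ(10)) = (1,8) ∈ E(G2) ✓
  (1,4) → (φ(1),φ(4)) = (5,9) ∈ E(G2) ✓
  (1,6) → (φ(1),φ(6)) = (3,5) ∈ E(G2) ✓
  (1,9) → (φ(1),φ(9)) = (5,10) ∈ E(G2) ✓
  (2,4) → (φ(2),φ(4)) = (2,9) ∈ E(G2) ✓
  (2,5) → (φ(2),φ(5)) = (2,6) ∈ E(G2) ✓
  (2,8) → (φ(2),φ(8)) = (0,2) ∈ E(G2) ✓
  (2,9) → (φ(2),φ(9)) = (2,10) ∈ E(G2) ✓
  (3,8) → (φ(3),φ(8)) = (0,7) ∈ E(G2) ✓
  (4,5) → (φ(4),φ(5)) = (6,9) ∈ E(G2) ✓
  (4,10) → (φ(4),φ(10)) = (8,9) ∈ E(G2) ✓
  (5,6) → (φ(5),φ(6)) = (3,6) ∈ E(G2) ✓
  (5,7) → (φ(5),φ(7)) = (4,6) ∈ E(G2) ✓
  (6,10) → (φ(6),φ(10)) = (3,8) ∈ E(G2) ✓
  (7,9) → (φ(7),φ(9)) = (4,10) ∈ E(G2) ✓
  (8,10) → (φ(8),φ(10)) = (0,8) ∈ E(G2) ✓
  (9,10) → (φ(9),φ(10)) = (8,10) ∈ E(G2) ✓
All 19 edges of G1 map to edges of G2, and |E(G1)| = |E(G2)| = 19, so φ is a bijection on edges as well as vertices. Hence G1 ≅ G2.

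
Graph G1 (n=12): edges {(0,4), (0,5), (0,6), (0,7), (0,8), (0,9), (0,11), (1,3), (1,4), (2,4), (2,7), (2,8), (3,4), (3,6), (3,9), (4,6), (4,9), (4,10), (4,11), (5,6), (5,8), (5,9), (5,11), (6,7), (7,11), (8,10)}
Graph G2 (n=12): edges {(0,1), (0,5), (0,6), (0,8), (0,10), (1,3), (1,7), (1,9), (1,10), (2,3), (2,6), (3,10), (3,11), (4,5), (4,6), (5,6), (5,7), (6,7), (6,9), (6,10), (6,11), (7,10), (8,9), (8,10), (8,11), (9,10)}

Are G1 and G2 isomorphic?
Yes, isomorphic

The graphs are isomorphic.
One valid mapping φ: V(G1) → V(G2): 0→10, 1→4, 2→11, 3→5, 4→6, 5→1, 6→0, 7→8, 8→3, 9→7, 10→2, 11→9

Verify φ preserves adjacency — for each edge of G1, its image is an edge of G2:
  (0,4) → (φ(0),φ(4)) = (6,10) ∈ E(G2) ✓
  (0,5) → (φ(0),φ(5)) = (1,10) ∈ E(G2) ✓
  (0,6) → (φ(0),φ(6)) = (0,10) ∈ E(G2) ✓
  (0,7) → (φ(0),φ(7)) = (8,10) ∈ E(G2) ✓
  (0,8) → (φ(0),φ(8)) = (3,10) ∈ E(G2) ✓
  (0,9) → (φ(0),φ(9)) = (7,10) ∈ E(G2) ✓
  (0,11) → (φ(0),φ(11)) = (9,10) ∈ E(G2) ✓
  (1,3) → (φ(1),φ(3)) = (4,5) ∈ E(G2) ✓
  (1,4) → (φ(1),φ(4)) = (4,6) ∈ E(G2) ✓
  (2,4) → (φ(2),φ(4)) = (6,11) ∈ E(G2) ✓
  (2,7) → (φ(2),φ(7)) = (8,11) ∈ E(G2) ✓
  (2,8) → (φ(2),φ(8)) = (3,11) ∈ E(G2) ✓
  (3,4) → (φ(3),φ(4)) = (5,6) ∈ E(G2) ✓
  (3,6) → (φ(3),φ(6)) = (0,5) ∈ E(G2) ✓
  (3,9) → (φ(3),φ(9)) = (5,7) ∈ E(G2) ✓
  (4,6) → (φ(4),φ(6)) = (0,6) ∈ E(G2) ✓
  (4,9) → (φ(4),φ(9)) = (6,7) ∈ E(G2) ✓
  (4,10) → (φ(4),φ(10)) = (2,6) ∈ E(G2) ✓
  (4,11) → (φ(4),φ(11)) = (6,9) ∈ E(G2) ✓
  (5,6) → (φ(5),φ(6)) = (0,1) ∈ E(G2) ✓
  (5,8) → (φ(5),φ(8)) = (1,3) ∈ E(G2) ✓
  (5,9) → (φ(5),φ(9)) = (1,7) ∈ E(G2) ✓
  (5,11) → (φ(5),φ(11)) = (1,9) ∈ E(G2) ✓
  (6,7) → (φ(6),φ(7)) = (0,8) ∈ E(G2) ✓
  (7,11) → (φ(7),φ(11)) = (8,9) ∈ E(G2) ✓
  (8,10) → (φ(8),φ(10)) = (2,3) ∈ E(G2) ✓
All 26 edges of G1 map to edges of G2, and |E(G1)| = |E(G2)| = 26, so φ is a bijection on edges as well as vertices. Hence G1 ≅ G2.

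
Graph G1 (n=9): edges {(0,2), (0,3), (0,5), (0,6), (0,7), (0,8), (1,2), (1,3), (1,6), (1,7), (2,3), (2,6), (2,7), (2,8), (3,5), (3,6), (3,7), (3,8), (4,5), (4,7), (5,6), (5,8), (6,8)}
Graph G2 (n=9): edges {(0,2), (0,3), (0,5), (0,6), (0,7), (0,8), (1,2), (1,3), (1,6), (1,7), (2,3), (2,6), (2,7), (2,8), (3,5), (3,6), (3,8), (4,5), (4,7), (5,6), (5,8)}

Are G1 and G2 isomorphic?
No, not isomorphic

The graphs are NOT isomorphic.

Counting edges: G1 has 23 edge(s); G2 has 21 edge(s).
Edge count is an isomorphism invariant (a bijection on vertices induces a bijection on edges), so differing edge counts rule out isomorphism.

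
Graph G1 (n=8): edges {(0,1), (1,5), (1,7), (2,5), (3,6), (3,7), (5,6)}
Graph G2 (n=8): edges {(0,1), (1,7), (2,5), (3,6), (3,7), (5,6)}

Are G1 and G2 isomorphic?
No, not isomorphic

The graphs are NOT isomorphic.

Counting edges: G1 has 7 edge(s); G2 has 6 edge(s).
Edge count is an isomorphism invariant (a bijection on vertices induces a bijection on edges), so differing edge counts rule out isomorphism.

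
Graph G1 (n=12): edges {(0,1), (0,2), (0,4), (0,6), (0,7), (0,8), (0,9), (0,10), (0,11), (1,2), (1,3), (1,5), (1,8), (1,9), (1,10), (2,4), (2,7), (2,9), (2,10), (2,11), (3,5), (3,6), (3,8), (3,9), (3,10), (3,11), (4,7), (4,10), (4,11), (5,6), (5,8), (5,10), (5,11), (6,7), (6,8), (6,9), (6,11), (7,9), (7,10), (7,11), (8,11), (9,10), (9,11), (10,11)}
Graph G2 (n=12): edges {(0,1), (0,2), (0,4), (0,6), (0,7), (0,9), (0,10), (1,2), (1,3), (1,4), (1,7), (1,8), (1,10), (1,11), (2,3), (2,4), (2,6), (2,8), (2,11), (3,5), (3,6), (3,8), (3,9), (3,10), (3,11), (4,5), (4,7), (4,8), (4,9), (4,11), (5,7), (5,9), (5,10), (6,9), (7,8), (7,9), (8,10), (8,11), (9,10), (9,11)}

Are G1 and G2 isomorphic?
No, not isomorphic

The graphs are NOT isomorphic.

Counting triangles (3-cliques): G1 has 67, G2 has 45.
Triangle count is an isomorphism invariant, so differing triangle counts rule out isomorphism.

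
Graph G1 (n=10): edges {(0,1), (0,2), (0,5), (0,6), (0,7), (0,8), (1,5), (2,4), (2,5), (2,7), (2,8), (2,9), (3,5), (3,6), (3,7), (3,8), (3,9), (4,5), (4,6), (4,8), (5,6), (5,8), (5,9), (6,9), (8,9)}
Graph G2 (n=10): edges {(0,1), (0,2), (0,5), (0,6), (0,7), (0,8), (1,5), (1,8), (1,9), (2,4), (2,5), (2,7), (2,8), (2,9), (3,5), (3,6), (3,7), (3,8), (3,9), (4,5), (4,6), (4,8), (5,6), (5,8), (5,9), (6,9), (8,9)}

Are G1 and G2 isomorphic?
No, not isomorphic

The graphs are NOT isomorphic.

Counting edges: G1 has 25 edge(s); G2 has 27 edge(s).
Edge count is an isomorphism invariant (a bijection on vertices induces a bijection on edges), so differing edge counts rule out isomorphism.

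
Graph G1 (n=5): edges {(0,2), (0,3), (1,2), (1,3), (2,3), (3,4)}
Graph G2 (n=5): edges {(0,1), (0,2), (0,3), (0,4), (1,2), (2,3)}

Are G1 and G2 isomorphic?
Yes, isomorphic

The graphs are isomorphic.
One valid mapping φ: V(G1) → V(G2): 0→1, 1→3, 2→2, 3→0, 4→4

Verify φ preserves adjacency — for each edge of G1, its image is an edge of G2:
  (0,2) → (φ(0),φ(2)) = (1,2) ∈ E(G2) ✓
  (0,3) → (φ(0),φ(3)) = (0,1) ∈ E(G2) ✓
  (1,2) → (φ(1),φ(2)) = (2,3) ∈ E(G2) ✓
  (1,3) → (φ(1),φ(3)) = (0,3) ∈ E(G2) ✓
  (2,3) → (φ(2),φ(3)) = (0,2) ∈ E(G2) ✓
  (3,4) → (φ(3),φ(4)) = (0,4) ∈ E(G2) ✓
All 6 edges of G1 map to edges of G2, and |E(G1)| = |E(G2)| = 6, so φ is a bijection on edges as well as vertices. Hence G1 ≅ G2.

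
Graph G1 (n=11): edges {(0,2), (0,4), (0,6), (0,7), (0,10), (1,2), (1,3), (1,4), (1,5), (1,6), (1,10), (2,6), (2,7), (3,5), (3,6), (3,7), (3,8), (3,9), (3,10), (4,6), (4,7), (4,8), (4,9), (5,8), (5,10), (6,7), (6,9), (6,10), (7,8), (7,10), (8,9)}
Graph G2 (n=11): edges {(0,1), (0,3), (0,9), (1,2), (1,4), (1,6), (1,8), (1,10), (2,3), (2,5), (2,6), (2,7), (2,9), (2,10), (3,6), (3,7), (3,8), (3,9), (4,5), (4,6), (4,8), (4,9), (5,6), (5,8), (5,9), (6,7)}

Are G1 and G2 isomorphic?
No, not isomorphic

The graphs are NOT isomorphic.

Counting triangles (3-cliques): G1 has 28, G2 has 15.
Triangle count is an isomorphism invariant, so differing triangle counts rule out isomorphism.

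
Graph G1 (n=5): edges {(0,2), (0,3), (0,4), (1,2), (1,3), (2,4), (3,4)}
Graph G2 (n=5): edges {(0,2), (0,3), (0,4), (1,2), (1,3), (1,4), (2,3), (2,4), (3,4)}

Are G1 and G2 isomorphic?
No, not isomorphic

The graphs are NOT isomorphic.

Counting edges: G1 has 7 edge(s); G2 has 9 edge(s).
Edge count is an isomorphism invariant (a bijection on vertices induces a bijection on edges), so differing edge counts rule out isomorphism.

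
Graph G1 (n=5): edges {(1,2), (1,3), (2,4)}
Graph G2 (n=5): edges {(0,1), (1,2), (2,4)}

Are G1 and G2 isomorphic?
Yes, isomorphic

The graphs are isomorphic.
One valid mapping φ: V(G1) → V(G2): 0→3, 1→1, 2→2, 3→0, 4→4

Verify φ preserves adjacency — for each edge of G1, its image is an edge of G2:
  (1,2) → (φ(1),φ(2)) = (1,2) ∈ E(G2) ✓
  (1,3) → (φ(1),φ(3)) = (0,1) ∈ E(G2) ✓
  (2,4) → (φ(2),φ(4)) = (2,4) ∈ E(G2) ✓
All 3 edges of G1 map to edges of G2, and |E(G1)| = |E(G2)| = 3, so φ is a bijection on edges as well as vertices. Hence G1 ≅ G2.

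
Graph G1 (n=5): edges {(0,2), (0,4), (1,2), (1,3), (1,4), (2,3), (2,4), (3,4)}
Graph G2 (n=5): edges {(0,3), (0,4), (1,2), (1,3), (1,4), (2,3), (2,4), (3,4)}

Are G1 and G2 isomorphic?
Yes, isomorphic

The graphs are isomorphic.
One valid mapping φ: V(G1) → V(G2): 0→0, 1→1, 2→3, 3→2, 4→4

Verify φ preserves adjacency — for each edge of G1, its image is an edge of G2:
  (0,2) → (φ(0),φ(2)) = (0,3) ∈ E(G2) ✓
  (0,4) → (φ(0),φ(4)) = (0,4) ∈ E(G2) ✓
  (1,2) → (φ(1),φ(2)) = (1,3) ∈ E(G2) ✓
  (1,3) → (φ(1),φ(3)) = (1,2) ∈ E(G2) ✓
  (1,4) → (φ(1),φ(4)) = (1,4) ∈ E(G2) ✓
  (2,3) → (φ(2),φ(3)) = (2,3) ∈ E(G2) ✓
  (2,4) → (φ(2),φ(4)) = (3,4) ∈ E(G2) ✓
  (3,4) → (φ(3),φ(4)) = (2,4) ∈ E(G2) ✓
All 8 edges of G1 map to edges of G2, and |E(G1)| = |E(G2)| = 8, so φ is a bijection on edges as well as vertices. Hence G1 ≅ G2.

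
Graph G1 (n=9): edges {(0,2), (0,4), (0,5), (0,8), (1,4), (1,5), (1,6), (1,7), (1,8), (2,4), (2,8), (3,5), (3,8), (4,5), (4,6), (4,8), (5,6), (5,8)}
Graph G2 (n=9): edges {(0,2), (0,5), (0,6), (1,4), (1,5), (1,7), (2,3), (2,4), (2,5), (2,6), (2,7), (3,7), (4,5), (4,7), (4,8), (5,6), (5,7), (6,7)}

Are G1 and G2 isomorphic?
Yes, isomorphic

The graphs are isomorphic.
One valid mapping φ: V(G1) → V(G2): 0→6, 1→4, 2→0, 3→3, 4→5, 5→7, 6→1, 7→8, 8→2

Verify φ preserves adjacency — for each edge of G1, its image is an edge of G2:
  (0,2) → (φ(0),φ(2)) = (0,6) ∈ E(G2) ✓
  (0,4) → (φ(0),φ(4)) = (5,6) ∈ E(G2) ✓
  (0,5) → (φ(0),φ(5)) = (6,7) ∈ E(G2) ✓
  (0,8) → (φ(0),φ(8)) = (2,6) ∈ E(G2) ✓
  (1,4) → (φ(1),φ(4)) = (4,5) ∈ E(G2) ✓
  (1,5) → (φ(1),φ(5)) = (4,7) ∈ E(G2) ✓
  (1,6) → (φ(1),φ(6)) = (1,4) ∈ E(G2) ✓
  (1,7) → (φ(1),φ(7)) = (4,8) ∈ E(G2) ✓
  (1,8) → (φ(1),φ(8)) = (2,4) ∈ E(G2) ✓
  (2,4) → (φ(2),φ(4)) = (0,5) ∈ E(G2) ✓
  (2,8) → (φ(2),φ(8)) = (0,2) ∈ E(G2) ✓
  (3,5) → (φ(3),φ(5)) = (3,7) ∈ E(G2) ✓
  (3,8) → (φ(3),φ(8)) = (2,3) ∈ E(G2) ✓
  (4,5) → (φ(4),φ(5)) = (5,7) ∈ E(G2) ✓
  (4,6) → (φ(4),φ(6)) = (1,5) ∈ E(G2) ✓
  (4,8) → (φ(4),φ(8)) = (2,5) ∈ E(G2) ✓
  (5,6) → (φ(5),φ(6)) = (1,7) ∈ E(G2) ✓
  (5,8) → (φ(5),φ(8)) = (2,7) ∈ E(G2) ✓
All 18 edges of G1 map to edges of G2, and |E(G1)| = |E(G2)| = 18, so φ is a bijection on edges as well as vertices. Hence G1 ≅ G2.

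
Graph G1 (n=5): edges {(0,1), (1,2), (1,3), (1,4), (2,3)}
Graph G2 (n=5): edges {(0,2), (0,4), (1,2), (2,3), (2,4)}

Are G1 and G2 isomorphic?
Yes, isomorphic

The graphs are isomorphic.
One valid mapping φ: V(G1) → V(G2): 0→1, 1→2, 2→0, 3→4, 4→3

Verify φ preserves adjacency — for each edge of G1, its image is an edge of G2:
  (0,1) → (φ(0),φ(1)) = (1,2) ∈ E(G2) ✓
  (1,2) → (φ(1),φ(2)) = (0,2) ∈ E(G2) ✓
  (1,3) → (φ(1),φ(3)) = (2,4) ∈ E(G2) ✓
  (1,4) → (φ(1),φ(4)) = (2,3) ∈ E(G2) ✓
  (2,3) → (φ(2),φ(3)) = (0,4) ∈ E(G2) ✓
All 5 edges of G1 map to edges of G2, and |E(G1)| = |E(G2)| = 5, so φ is a bijection on edges as well as vertices. Hence G1 ≅ G2.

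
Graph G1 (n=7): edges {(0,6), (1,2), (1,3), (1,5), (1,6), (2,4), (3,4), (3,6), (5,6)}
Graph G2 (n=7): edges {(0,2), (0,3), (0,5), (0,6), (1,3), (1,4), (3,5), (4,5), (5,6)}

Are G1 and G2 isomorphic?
Yes, isomorphic

The graphs are isomorphic.
One valid mapping φ: V(G1) → V(G2): 0→2, 1→5, 2→4, 3→3, 4→1, 5→6, 6→0

Verify φ preserves adjacency — for each edge of G1, its image is an edge of G2:
  (0,6) → (φ(0),φ(6)) = (0,2) ∈ E(G2) ✓
  (1,2) → (φ(1),φ(2)) = (4,5) ∈ E(G2) ✓
  (1,3) → (φ(1),φ(3)) = (3,5) ∈ E(G2) ✓
  (1,5) → (φ(1),φ(5)) = (5,6) ∈ E(G2) ✓
  (1,6) → (φ(1),φ(6)) = (0,5) ∈ E(G2) ✓
  (2,4) → (φ(2),φ(4)) = (1,4) ∈ E(G2) ✓
  (3,4) → (φ(3),φ(4)) = (1,3) ∈ E(G2) ✓
  (3,6) → (φ(3),φ(6)) = (0,3) ∈ E(G2) ✓
  (5,6) → (φ(5),φ(6)) = (0,6) ∈ E(G2) ✓
All 9 edges of G1 map to edges of G2, and |E(G1)| = |E(G2)| = 9, so φ is a bijection on edges as well as vertices. Hence G1 ≅ G2.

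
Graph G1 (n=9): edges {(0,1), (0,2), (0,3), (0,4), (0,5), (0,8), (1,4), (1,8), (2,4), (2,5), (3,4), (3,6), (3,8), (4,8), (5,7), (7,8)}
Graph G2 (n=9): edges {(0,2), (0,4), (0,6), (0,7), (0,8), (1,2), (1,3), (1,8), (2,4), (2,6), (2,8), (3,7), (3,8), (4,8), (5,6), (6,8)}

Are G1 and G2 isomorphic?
Yes, isomorphic

The graphs are isomorphic.
One valid mapping φ: V(G1) → V(G2): 0→8, 1→4, 2→1, 3→6, 4→2, 5→3, 6→5, 7→7, 8→0

Verify φ preserves adjacency — for each edge of G1, its image is an edge of G2:
  (0,1) → (φ(0),φ(1)) = (4,8) ∈ E(G2) ✓
  (0,2) → (φ(0),φ(2)) = (1,8) ∈ E(G2) ✓
  (0,3) → (φ(0),φ(3)) = (6,8) ∈ E(G2) ✓
  (0,4) → (φ(0),φ(4)) = (2,8) ∈ E(G2) ✓
  (0,5) → (φ(0),φ(5)) = (3,8) ∈ E(G2) ✓
  (0,8) → (φ(0),φ(8)) = (0,8) ∈ E(G2) ✓
  (1,4) → (φ(1),φ(4)) = (2,4) ∈ E(G2) ✓
  (1,8) → (φ(1),φ(8)) = (0,4) ∈ E(G2) ✓
  (2,4) → (φ(2),φ(4)) = (1,2) ∈ E(G2) ✓
  (2,5) → (φ(2),φ(5)) = (1,3) ∈ E(G2) ✓
  (3,4) → (φ(3),φ(4)) = (2,6) ∈ E(G2) ✓
  (3,6) → (φ(3),φ(6)) = (5,6) ∈ E(G2) ✓
  (3,8) → (φ(3),φ(8)) = (0,6) ∈ E(G2) ✓
  (4,8) → (φ(4),φ(8)) = (0,2) ∈ E(G2) ✓
  (5,7) → (φ(5),φ(7)) = (3,7) ∈ E(G2) ✓
  (7,8) → (φ(7),φ(8)) = (0,7) ∈ E(G2) ✓
All 16 edges of G1 map to edges of G2, and |E(G1)| = |E(G2)| = 16, so φ is a bijection on edges as well as vertices. Hence G1 ≅ G2.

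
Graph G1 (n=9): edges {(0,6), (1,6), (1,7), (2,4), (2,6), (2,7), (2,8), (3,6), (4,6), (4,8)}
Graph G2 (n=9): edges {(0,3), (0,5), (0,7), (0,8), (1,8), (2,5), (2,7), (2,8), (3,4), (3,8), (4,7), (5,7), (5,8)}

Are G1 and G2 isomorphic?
No, not isomorphic

The graphs are NOT isomorphic.

Counting triangles (3-cliques): G1 has 2, G2 has 5.
Triangle count is an isomorphism invariant, so differing triangle counts rule out isomorphism.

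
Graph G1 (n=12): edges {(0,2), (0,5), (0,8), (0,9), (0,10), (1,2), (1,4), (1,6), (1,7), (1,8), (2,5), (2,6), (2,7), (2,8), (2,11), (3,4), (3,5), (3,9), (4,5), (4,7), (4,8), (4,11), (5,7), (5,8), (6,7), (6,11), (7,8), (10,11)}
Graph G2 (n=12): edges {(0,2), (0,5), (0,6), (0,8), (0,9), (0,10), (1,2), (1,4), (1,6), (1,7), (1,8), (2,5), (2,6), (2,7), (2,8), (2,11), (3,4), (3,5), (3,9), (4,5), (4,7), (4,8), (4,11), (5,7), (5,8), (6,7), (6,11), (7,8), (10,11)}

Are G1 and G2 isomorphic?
No, not isomorphic

The graphs are NOT isomorphic.

Counting edges: G1 has 28 edge(s); G2 has 29 edge(s).
Edge count is an isomorphism invariant (a bijection on vertices induces a bijection on edges), so differing edge counts rule out isomorphism.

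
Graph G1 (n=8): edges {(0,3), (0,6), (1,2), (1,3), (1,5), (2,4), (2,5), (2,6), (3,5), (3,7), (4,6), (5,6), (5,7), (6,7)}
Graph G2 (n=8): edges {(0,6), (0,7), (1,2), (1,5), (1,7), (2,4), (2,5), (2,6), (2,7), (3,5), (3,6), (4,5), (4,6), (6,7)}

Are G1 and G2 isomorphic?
Yes, isomorphic

The graphs are isomorphic.
One valid mapping φ: V(G1) → V(G2): 0→3, 1→1, 2→7, 3→5, 4→0, 5→2, 6→6, 7→4

Verify φ preserves adjacency — for each edge of G1, its image is an edge of G2:
  (0,3) → (φ(0),φ(3)) = (3,5) ∈ E(G2) ✓
  (0,6) → (φ(0),φ(6)) = (3,6) ∈ E(G2) ✓
  (1,2) → (φ(1),φ(2)) = (1,7) ∈ E(G2) ✓
  (1,3) → (φ(1),φ(3)) = (1,5) ∈ E(G2) ✓
  (1,5) → (φ(1),φ(5)) = (1,2) ∈ E(G2) ✓
  (2,4) → (φ(2),φ(4)) = (0,7) ∈ E(G2) ✓
  (2,5) → (φ(2),φ(5)) = (2,7) ∈ E(G2) ✓
  (2,6) → (φ(2),φ(6)) = (6,7) ∈ E(G2) ✓
  (3,5) → (φ(3),φ(5)) = (2,5) ∈ E(G2) ✓
  (3,7) → (φ(3),φ(7)) = (4,5) ∈ E(G2) ✓
  (4,6) → (φ(4),φ(6)) = (0,6) ∈ E(G2) ✓
  (5,6) → (φ(5),φ(6)) = (2,6) ∈ E(G2) ✓
  (5,7) → (φ(5),φ(7)) = (2,4) ∈ E(G2) ✓
  (6,7) → (φ(6),φ(7)) = (4,6) ∈ E(G2) ✓
All 14 edges of G1 map to edges of G2, and |E(G1)| = |E(G2)| = 14, so φ is a bijection on edges as well as vertices. Hence G1 ≅ G2.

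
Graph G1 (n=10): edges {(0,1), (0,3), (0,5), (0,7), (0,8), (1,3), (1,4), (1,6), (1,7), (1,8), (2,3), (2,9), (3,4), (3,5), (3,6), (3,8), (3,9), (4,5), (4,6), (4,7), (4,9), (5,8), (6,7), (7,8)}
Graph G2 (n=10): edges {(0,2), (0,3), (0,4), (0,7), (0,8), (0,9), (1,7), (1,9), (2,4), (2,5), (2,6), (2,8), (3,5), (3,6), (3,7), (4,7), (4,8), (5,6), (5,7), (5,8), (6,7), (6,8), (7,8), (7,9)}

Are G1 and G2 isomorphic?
Yes, isomorphic

The graphs are isomorphic.
One valid mapping φ: V(G1) → V(G2): 0→6, 1→8, 2→1, 3→7, 4→0, 5→3, 6→4, 7→2, 8→5, 9→9

Verify φ preserves adjacency — for each edge of G1, its image is an edge of G2:
  (0,1) → (φ(0),φ(1)) = (6,8) ∈ E(G2) ✓
  (0,3) → (φ(0),φ(3)) = (6,7) ∈ E(G2) ✓
  (0,5) → (φ(0),φ(5)) = (3,6) ∈ E(G2) ✓
  (0,7) → (φ(0),φ(7)) = (2,6) ∈ E(G2) ✓
  (0,8) → (φ(0),φ(8)) = (5,6) ∈ E(G2) ✓
  (1,3) → (φ(1),φ(3)) = (7,8) ∈ E(G2) ✓
  (1,4) → (φ(1),φ(4)) = (0,8) ∈ E(G2) ✓
  (1,6) → (φ(1),φ(6)) = (4,8) ∈ E(G2) ✓
  (1,7) → (φ(1),φ(7)) = (2,8) ∈ E(G2) ✓
  (1,8) → (φ(1),φ(8)) = (5,8) ∈ E(G2) ✓
  (2,3) → (φ(2),φ(3)) = (1,7) ∈ E(G2) ✓
  (2,9) → (φ(2),φ(9)) = (1,9) ∈ E(G2) ✓
  (3,4) → (φ(3),φ(4)) = (0,7) ∈ E(G2) ✓
  (3,5) → (φ(3),φ(5)) = (3,7) ∈ E(G2) ✓
  (3,6) → (φ(3),φ(6)) = (4,7) ∈ E(G2) ✓
  (3,8) → (φ(3),φ(8)) = (5,7) ∈ E(G2) ✓
  (3,9) → (φ(3),φ(9)) = (7,9) ∈ E(G2) ✓
  (4,5) → (φ(4),φ(5)) = (0,3) ∈ E(G2) ✓
  (4,6) → (φ(4),φ(6)) = (0,4) ∈ E(G2) ✓
  (4,7) → (φ(4),φ(7)) = (0,2) ∈ E(G2) ✓
  (4,9) → (φ(4),φ(9)) = (0,9) ∈ E(G2) ✓
  (5,8) → (φ(5),φ(8)) = (3,5) ∈ E(G2) ✓
  (6,7) → (φ(6),φ(7)) = (2,4) ∈ E(G2) ✓
  (7,8) → (φ(7),φ(8)) = (2,5) ∈ E(G2) ✓
All 24 edges of G1 map to edges of G2, and |E(G1)| = |E(G2)| = 24, so φ is a bijection on edges as well as vertices. Hence G1 ≅ G2.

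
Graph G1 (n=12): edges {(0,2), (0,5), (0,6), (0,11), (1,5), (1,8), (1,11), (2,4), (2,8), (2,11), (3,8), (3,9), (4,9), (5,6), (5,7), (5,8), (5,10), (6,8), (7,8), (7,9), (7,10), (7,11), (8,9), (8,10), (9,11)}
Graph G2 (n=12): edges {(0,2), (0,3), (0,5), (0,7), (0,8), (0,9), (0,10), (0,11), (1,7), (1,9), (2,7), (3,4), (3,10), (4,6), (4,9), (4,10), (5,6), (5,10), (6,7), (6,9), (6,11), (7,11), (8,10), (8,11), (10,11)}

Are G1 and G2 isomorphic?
Yes, isomorphic

The graphs are isomorphic.
One valid mapping φ: V(G1) → V(G2): 0→4, 1→5, 2→9, 3→2, 4→1, 5→10, 6→3, 7→11, 8→0, 9→7, 10→8, 11→6

Verify φ preserves adjacency — for each edge of G1, its image is an edge of G2:
  (0,2) → (φ(0),φ(2)) = (4,9) ∈ E(G2) ✓
  (0,5) → (φ(0),φ(5)) = (4,10) ∈ E(G2) ✓
  (0,6) → (φ(0),φ(6)) = (3,4) ∈ E(G2) ✓
  (0,11) → (φ(0),φ(11)) = (4,6) ∈ E(G2) ✓
  (1,5) → (φ(1),φ(5)) = (5,10) ∈ E(G2) ✓
  (1,8) → (φ(1),φ(8)) = (0,5) ∈ E(G2) ✓
  (1,11) → (φ(1),φ(11)) = (5,6) ∈ E(G2) ✓
  (2,4) → (φ(2),φ(4)) = (1,9) ∈ E(G2) ✓
  (2,8) → (φ(2),φ(8)) = (0,9) ∈ E(G2) ✓
  (2,11) → (φ(2),φ(11)) = (6,9) ∈ E(G2) ✓
  (3,8) → (φ(3),φ(8)) = (0,2) ∈ E(G2) ✓
  (3,9) → (φ(3),φ(9)) = (2,7) ∈ E(G2) ✓
  (4,9) → (φ(4),φ(9)) = (1,7) ∈ E(G2) ✓
  (5,6) → (φ(5),φ(6)) = (3,10) ∈ E(G2) ✓
  (5,7) → (φ(5),φ(7)) = (10,11) ∈ E(G2) ✓
  (5,8) → (φ(5),φ(8)) = (0,10) ∈ E(G2) ✓
  (5,10) → (φ(5),φ(10)) = (8,10) ∈ E(G2) ✓
  (6,8) → (φ(6),φ(8)) = (0,3) ∈ E(G2) ✓
  (7,8) → (φ(7),φ(8)) = (0,11) ∈ E(G2) ✓
  (7,9) → (φ(7),φ(9)) = (7,11) ∈ E(G2) ✓
  (7,10) → (φ(7),φ(10)) = (8,11) ∈ E(G2) ✓
  (7,11) → (φ(7),φ(11)) = (6,11) ∈ E(G2) ✓
  (8,9) → (φ(8),φ(9)) = (0,7) ∈ E(G2) ✓
  (8,10) → (φ(8),φ(10)) = (0,8) ∈ E(G2) ✓
  (9,11) → (φ(9),φ(11)) = (6,7) ∈ E(G2) ✓
All 25 edges of G1 map to edges of G2, and |E(G1)| = |E(G2)| = 25, so φ is a bijection on edges as well as vertices. Hence G1 ≅ G2.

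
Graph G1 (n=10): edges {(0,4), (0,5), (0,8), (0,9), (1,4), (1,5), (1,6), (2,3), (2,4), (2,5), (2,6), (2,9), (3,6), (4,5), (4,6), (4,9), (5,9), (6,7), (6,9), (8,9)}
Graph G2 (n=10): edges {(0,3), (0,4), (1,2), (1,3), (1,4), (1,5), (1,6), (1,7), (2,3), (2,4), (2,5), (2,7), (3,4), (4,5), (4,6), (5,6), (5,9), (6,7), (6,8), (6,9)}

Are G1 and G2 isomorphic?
Yes, isomorphic

The graphs are isomorphic.
One valid mapping φ: V(G1) → V(G2): 0→3, 1→7, 2→5, 3→9, 4→1, 5→2, 6→6, 7→8, 8→0, 9→4

Verify φ preserves adjacency — for each edge of G1, its image is an edge of G2:
  (0,4) → (φ(0),φ(4)) = (1,3) ∈ E(G2) ✓
  (0,5) → (φ(0),φ(5)) = (2,3) ∈ E(G2) ✓
  (0,8) → (φ(0),φ(8)) = (0,3) ∈ E(G2) ✓
  (0,9) → (φ(0),φ(9)) = (3,4) ∈ E(G2) ✓
  (1,4) → (φ(1),φ(4)) = (1,7) ∈ E(G2) ✓
  (1,5) → (φ(1),φ(5)) = (2,7) ∈ E(G2) ✓
  (1,6) → (φ(1),φ(6)) = (6,7) ∈ E(G2) ✓
  (2,3) → (φ(2),φ(3)) = (5,9) ∈ E(G2) ✓
  (2,4) → (φ(2),φ(4)) = (1,5) ∈ E(G2) ✓
  (2,5) → (φ(2),φ(5)) = (2,5) ∈ E(G2) ✓
  (2,6) → (φ(2),φ(6)) = (5,6) ∈ E(G2) ✓
  (2,9) → (φ(2),φ(9)) = (4,5) ∈ E(G2) ✓
  (3,6) → (φ(3),φ(6)) = (6,9) ∈ E(G2) ✓
  (4,5) → (φ(4),φ(5)) = (1,2) ∈ E(G2) ✓
  (4,6) → (φ(4),φ(6)) = (1,6) ∈ E(G2) ✓
  (4,9) → (φ(4),φ(9)) = (1,4) ∈ E(G2) ✓
  (5,9) → (φ(5),φ(9)) = (2,4) ∈ E(G2) ✓
  (6,7) → (φ(6),φ(7)) = (6,8) ∈ E(G2) ✓
  (6,9) → (φ(6),φ(9)) = (4,6) ∈ E(G2) ✓
  (8,9) → (φ(8),φ(9)) = (0,4) ∈ E(G2) ✓
All 20 edges of G1 map to edges of G2, and |E(G1)| = |E(G2)| = 20, so φ is a bijection on edges as well as vertices. Hence G1 ≅ G2.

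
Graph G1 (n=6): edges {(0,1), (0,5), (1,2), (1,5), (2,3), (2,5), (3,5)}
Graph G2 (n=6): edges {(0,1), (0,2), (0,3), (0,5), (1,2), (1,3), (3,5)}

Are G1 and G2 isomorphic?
Yes, isomorphic

The graphs are isomorphic.
One valid mapping φ: V(G1) → V(G2): 0→2, 1→1, 2→3, 3→5, 4→4, 5→0

Verify φ preserves adjacency — for each edge of G1, its image is an edge of G2:
  (0,1) → (φ(0),φ(1)) = (1,2) ∈ E(G2) ✓
  (0,5) → (φ(0),φ(5)) = (0,2) ∈ E(G2) ✓
  (1,2) → (φ(1),φ(2)) = (1,3) ∈ E(G2) ✓
  (1,5) → (φ(1),φ(5)) = (0,1) ∈ E(G2) ✓
  (2,3) → (φ(2),φ(3)) = (3,5) ∈ E(G2) ✓
  (2,5) → (φ(2),φ(5)) = (0,3) ∈ E(G2) ✓
  (3,5) → (φ(3),φ(5)) = (0,5) ∈ E(G2) ✓
All 7 edges of G1 map to edges of G2, and |E(G1)| = |E(G2)| = 7, so φ is a bijection on edges as well as vertices. Hence G1 ≅ G2.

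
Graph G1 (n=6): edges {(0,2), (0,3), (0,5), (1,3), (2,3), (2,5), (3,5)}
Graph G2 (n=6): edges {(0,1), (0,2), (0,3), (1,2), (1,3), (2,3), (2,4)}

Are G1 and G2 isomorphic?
Yes, isomorphic

The graphs are isomorphic.
One valid mapping φ: V(G1) → V(G2): 0→3, 1→4, 2→0, 3→2, 4→5, 5→1

Verify φ preserves adjacency — for each edge of G1, its image is an edge of G2:
  (0,2) → (φ(0),φ(2)) = (0,3) ∈ E(G2) ✓
  (0,3) → (φ(0),φ(3)) = (2,3) ∈ E(G2) ✓
  (0,5) → (φ(0),φ(5)) = (1,3) ∈ E(G2) ✓
  (1,3) → (φ(1),φ(3)) = (2,4) ∈ E(G2) ✓
  (2,3) → (φ(2),φ(3)) = (0,2) ∈ E(G2) ✓
  (2,5) → (φ(2),φ(5)) = (0,1) ∈ E(G2) ✓
  (3,5) → (φ(3),φ(5)) = (1,2) ∈ E(G2) ✓
All 7 edges of G1 map to edges of G2, and |E(G1)| = |E(G2)| = 7, so φ is a bijection on edges as well as vertices. Hence G1 ≅ G2.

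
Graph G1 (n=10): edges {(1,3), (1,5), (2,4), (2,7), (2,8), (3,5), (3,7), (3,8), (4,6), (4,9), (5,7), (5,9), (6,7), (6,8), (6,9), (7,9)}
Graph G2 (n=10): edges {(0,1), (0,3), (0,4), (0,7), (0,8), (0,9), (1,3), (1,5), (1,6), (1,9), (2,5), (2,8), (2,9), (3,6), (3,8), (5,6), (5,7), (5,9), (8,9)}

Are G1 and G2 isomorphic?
No, not isomorphic

The graphs are NOT isomorphic.

Degrees in G1: deg(0)=0, deg(1)=2, deg(2)=3, deg(3)=4, deg(4)=3, deg(5)=4, deg(6)=4, deg(7)=5, deg(8)=3, deg(9)=4.
Sorted degree sequence of G1: [5, 4, 4, 4, 4, 3, 3, 3, 2, 0].
Degrees in G2: deg(0)=6, deg(1)=5, deg(2)=3, deg(3)=4, deg(4)=1, deg(5)=5, deg(6)=3, deg(7)=2, deg(8)=4, deg(9)=5.
Sorted degree sequence of G2: [6, 5, 5, 5, 4, 4, 3, 3, 2, 1].
The (sorted) degree sequence is an isomorphism invariant, so since G1 and G2 have different degree sequences they cannot be isomorphic.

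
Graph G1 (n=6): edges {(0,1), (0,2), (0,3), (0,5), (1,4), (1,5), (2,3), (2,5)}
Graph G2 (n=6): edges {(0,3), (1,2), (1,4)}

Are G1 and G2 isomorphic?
No, not isomorphic

The graphs are NOT isomorphic.

Counting triangles (3-cliques): G1 has 3, G2 has 0.
Triangle count is an isomorphism invariant, so differing triangle counts rule out isomorphism.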